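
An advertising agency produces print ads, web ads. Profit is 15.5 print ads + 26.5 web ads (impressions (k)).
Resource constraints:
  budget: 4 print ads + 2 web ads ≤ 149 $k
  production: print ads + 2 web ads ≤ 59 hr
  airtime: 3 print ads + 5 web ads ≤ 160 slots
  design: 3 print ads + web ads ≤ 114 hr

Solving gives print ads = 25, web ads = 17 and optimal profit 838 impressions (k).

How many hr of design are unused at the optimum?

design used = 3·25 + 1·17 = 92; slack = 114 − 92 = 22.

22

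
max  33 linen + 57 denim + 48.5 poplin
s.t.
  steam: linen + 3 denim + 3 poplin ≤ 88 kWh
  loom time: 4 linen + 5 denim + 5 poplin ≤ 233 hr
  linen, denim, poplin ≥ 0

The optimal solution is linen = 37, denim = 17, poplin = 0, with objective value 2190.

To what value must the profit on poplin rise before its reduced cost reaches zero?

57

Both steam and loom time are binding at x*.
From A_Bᵀ y = c: 1·y_steam + 4·y_loom time = 33; 3·y_steam + 5·y_loom time = 57.
This yields shadow prices y_steam = 9, y_loom time = 6.
poplin enters the basis when its profit ≥ yᵀa₃ = 9·3 + 6·5 = 57.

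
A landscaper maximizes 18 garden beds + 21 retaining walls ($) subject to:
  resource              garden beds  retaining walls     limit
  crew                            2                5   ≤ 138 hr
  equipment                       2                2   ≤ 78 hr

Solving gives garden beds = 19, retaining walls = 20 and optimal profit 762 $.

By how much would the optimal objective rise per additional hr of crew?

Check each constraint at x*: crew 138/138 (tight); equipment 78/78 (tight).
From A_Bᵀ y = c: 2·y_crew + 2·y_equipment = 18; 5·y_crew + 2·y_equipment = 21.
→ y_crew = 1 and y_equipment = 8.
Shadow price of crew = 1.

1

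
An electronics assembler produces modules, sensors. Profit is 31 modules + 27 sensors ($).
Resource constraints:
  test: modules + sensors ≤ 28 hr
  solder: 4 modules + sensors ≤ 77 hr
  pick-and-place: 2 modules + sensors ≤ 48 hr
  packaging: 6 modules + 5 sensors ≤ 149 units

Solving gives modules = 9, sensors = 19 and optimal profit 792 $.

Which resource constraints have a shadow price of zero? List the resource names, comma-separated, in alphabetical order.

test: 28/28 (binding)
solder: 55/77 (slack 22)
pick-and-place: 37/48 (slack 11)
packaging: 149/149 (binding)
By complementary slackness, a constraint with positive slack has shadow price 0 → pick-and-place, solder.

pick-and-place, solder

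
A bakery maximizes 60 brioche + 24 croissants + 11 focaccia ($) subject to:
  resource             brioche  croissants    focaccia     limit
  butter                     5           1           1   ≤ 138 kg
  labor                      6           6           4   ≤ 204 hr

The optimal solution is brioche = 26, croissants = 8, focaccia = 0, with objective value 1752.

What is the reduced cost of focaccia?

Check each constraint at x*: butter 138/138 (tight); labor 204/204 (tight).
Dual feasibility on the basic columns requires 5·y_butter + 6·y_labor = 60, 1·y_butter + 6·y_labor = 24.
This yields shadow prices y_butter = 9, y_labor = 2.5.
Reduced cost of focaccia: c₃ − yᵀa₃ = 11 − (9·1 + 2.5·4) = 11 − 19 = -8.

-8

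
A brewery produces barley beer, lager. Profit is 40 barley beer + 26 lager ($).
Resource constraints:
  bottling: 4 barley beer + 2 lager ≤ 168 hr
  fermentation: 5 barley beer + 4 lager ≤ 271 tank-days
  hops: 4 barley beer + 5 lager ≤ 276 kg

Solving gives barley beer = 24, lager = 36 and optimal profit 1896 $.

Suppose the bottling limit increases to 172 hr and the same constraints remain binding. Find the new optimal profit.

Binding: bottling and hops. Non-binding: fermentation (7 unused).
Since fermentation is not tight, its dual is 0.
From A_Bᵀ y = c: 4·y_bottling + 4·y_hops = 40; 2·y_bottling + 5·y_hops = 26.
Solving: y_bottling = 8, y_hops = 2.
Δz = y_bottling·Δb = 8 × (4) = 32, so new z* = 1896 + 32 = 1928.

1928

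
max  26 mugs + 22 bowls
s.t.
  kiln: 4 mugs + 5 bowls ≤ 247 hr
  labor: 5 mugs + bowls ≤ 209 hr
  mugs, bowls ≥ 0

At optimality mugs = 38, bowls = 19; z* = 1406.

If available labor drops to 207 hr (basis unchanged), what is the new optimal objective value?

1402

At the optimum: kiln uses 247 of 247 (binding); labor uses 209 of 209 (binding).
The binding rows give the dual system: 4·y_kiln + 5·y_labor = 26 and 5·y_kiln + 1·y_labor = 22.
Solving: y_kiln = 4, y_labor = 2.
Δz = y_labor·Δb = 2 × (-2) = -4, so new z* = 1406 − 4 = 1402.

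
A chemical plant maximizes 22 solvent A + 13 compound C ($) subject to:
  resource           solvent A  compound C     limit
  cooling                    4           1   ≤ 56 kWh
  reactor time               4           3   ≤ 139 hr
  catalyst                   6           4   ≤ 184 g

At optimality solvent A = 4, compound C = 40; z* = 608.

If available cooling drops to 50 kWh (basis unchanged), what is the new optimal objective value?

At the optimum: cooling uses 56 of 56 (binding); reactor time uses 136 of 139 (slack = 3); catalyst uses 184 of 184 (binding).
Since reactor time is not tight, its dual is 0.
The binding rows give the dual system: 4·y_cooling + 6·y_catalyst = 22 and 1·y_cooling + 4·y_catalyst = 13.
This yields shadow prices y_cooling = 1, y_catalyst = 3.
Δz = y_cooling·Δb = 1 × (-6) = -6, so new z* = 608 − 6 = 602.

602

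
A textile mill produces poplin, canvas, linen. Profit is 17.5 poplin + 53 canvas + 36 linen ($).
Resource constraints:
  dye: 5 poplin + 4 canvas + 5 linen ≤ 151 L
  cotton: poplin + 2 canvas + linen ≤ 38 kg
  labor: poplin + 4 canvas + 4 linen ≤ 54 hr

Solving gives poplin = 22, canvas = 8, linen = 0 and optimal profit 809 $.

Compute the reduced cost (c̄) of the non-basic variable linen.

Binding: cotton and labor. Non-binding: dye (9 unused).
Since dye is not tight, its dual is 0.
The binding rows give the dual system: 1·y_cotton + 1·y_labor = 17.5 and 2·y_cotton + 4·y_labor = 53.
→ y_cotton = 8.5 and y_labor = 9.
Reduced cost of linen: c₃ − yᵀa₃ = 36 − (8.5·1 + 9·4) = 36 − 44.5 = -8.5.

-8.5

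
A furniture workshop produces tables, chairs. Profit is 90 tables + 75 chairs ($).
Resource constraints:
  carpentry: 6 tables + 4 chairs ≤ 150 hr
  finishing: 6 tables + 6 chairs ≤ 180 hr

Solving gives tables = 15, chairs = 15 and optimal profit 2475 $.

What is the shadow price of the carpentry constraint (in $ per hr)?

7.5

At the optimum: carpentry uses 150 of 150 (binding); finishing uses 180 of 180 (binding).
The binding rows give the dual system: 6·y_carpentry + 6·y_finishing = 90 and 4·y_carpentry + 6·y_finishing = 75.
→ y_carpentry = 7.5 and y_finishing = 7.5.
Shadow price of carpentry = 7.5.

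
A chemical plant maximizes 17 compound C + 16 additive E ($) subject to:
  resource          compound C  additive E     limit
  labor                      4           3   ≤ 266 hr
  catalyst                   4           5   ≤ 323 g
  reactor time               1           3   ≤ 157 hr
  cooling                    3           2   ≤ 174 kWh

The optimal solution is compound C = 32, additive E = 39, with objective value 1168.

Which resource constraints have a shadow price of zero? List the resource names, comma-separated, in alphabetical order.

labor: 245/266 (slack 21)
catalyst: 323/323 (binding)
reactor time: 149/157 (slack 8)
cooling: 174/174 (binding)
By complementary slackness, a constraint with positive slack has shadow price 0 → labor, reactor time.

labor, reactor time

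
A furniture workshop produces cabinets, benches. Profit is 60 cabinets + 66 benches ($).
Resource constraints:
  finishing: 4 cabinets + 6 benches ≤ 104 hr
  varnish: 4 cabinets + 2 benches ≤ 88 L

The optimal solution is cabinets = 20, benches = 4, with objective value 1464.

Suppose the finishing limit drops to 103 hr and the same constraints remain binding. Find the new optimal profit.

1455

Check each constraint at x*: finishing 104/104 (tight); varnish 88/88 (tight).
The binding rows give the dual system: 4·y_finishing + 4·y_varnish = 60 and 6·y_finishing + 2·y_varnish = 66.
This yields shadow prices y_finishing = 9, y_varnish = 6.
Δz = y_finishing·Δb = 9 × (-1) = -9, so new z* = 1464 − 9 = 1455.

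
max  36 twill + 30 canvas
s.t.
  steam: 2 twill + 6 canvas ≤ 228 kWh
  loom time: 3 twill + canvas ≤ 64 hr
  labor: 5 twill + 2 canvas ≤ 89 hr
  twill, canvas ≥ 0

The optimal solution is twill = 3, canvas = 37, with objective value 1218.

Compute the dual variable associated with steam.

3

At the optimum: steam uses 228 of 228 (binding); loom time uses 46 of 64 (slack = 18); labor uses 89 of 89 (binding).
Slack constraints have shadow price 0 (complementary slackness).
From A_Bᵀ y = c: 2·y_steam + 5·y_labor = 36; 6·y_steam + 2·y_labor = 30.
Solving: y_steam = 3, y_labor = 6.
Shadow price of steam = 3.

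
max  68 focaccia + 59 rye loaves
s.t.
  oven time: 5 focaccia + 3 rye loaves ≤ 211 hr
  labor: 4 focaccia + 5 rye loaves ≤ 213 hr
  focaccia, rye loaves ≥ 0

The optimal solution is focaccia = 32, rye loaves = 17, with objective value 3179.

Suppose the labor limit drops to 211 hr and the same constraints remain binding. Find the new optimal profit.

At the optimum: oven time uses 211 of 211 (binding); labor uses 213 of 213 (binding).
From A_Bᵀ y = c: 5·y_oven time + 4·y_labor = 68; 3·y_oven time + 5·y_labor = 59.
→ y_oven time = 8 and y_labor = 7.
Δz = y_labor·Δb = 7 × (-2) = -14, so new z* = 3179 − 14 = 3165.

3165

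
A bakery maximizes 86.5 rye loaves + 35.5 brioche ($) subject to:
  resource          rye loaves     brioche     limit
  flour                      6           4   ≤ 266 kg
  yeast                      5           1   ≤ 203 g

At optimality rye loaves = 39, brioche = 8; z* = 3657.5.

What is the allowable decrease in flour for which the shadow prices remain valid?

Binding constraints: flour, yeast. The basis is B = [[6,4],[5,1]] with det -14.
Per unit decrease in flour, x* moves by d = (0.0714, -0.3571).
The basis stays optimal until brioche reaches 0; allowable decrease = 22.4 kg.

22.4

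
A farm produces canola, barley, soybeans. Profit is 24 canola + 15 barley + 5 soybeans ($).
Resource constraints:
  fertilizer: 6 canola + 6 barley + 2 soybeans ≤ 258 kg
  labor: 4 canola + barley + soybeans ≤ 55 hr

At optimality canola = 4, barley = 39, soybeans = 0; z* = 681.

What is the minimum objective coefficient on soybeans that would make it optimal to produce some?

At the optimum: fertilizer uses 258 of 258 (binding); labor uses 55 of 55 (binding).
Dual feasibility on the basic columns requires 6·y_fertilizer + 4·y_labor = 24, 6·y_fertilizer + 1·y_labor = 15.
This yields shadow prices y_fertilizer = 2, y_labor = 3.
soybeans enters the basis when its profit ≥ yᵀa₃ = 2·2 + 3·1 = 7.

7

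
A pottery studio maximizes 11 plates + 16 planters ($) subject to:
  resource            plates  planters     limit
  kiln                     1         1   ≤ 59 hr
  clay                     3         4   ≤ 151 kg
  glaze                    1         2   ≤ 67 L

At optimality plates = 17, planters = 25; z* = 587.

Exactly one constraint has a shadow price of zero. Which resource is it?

kiln: 42/59 (slack 17)
clay: 151/151 (binding)
glaze: 67/67 (binding)
By complementary slackness, a constraint with positive slack has shadow price 0 → kiln.

kiln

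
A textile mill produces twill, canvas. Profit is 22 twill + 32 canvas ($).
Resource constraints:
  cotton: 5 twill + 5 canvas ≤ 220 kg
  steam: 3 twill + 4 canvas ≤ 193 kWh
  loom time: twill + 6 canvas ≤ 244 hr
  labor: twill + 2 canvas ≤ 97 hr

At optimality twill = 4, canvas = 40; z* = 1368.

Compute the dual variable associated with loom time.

2

At the optimum: cotton uses 220 of 220 (binding); steam uses 172 of 193 (slack = 21); loom time uses 244 of 244 (binding); labor uses 84 of 97 (slack = 13).
Slack constraints have shadow price 0 (complementary slackness).
Dual feasibility on the basic columns requires 5·y_cotton + 1·y_loom time = 22, 5·y_cotton + 6·y_loom time = 32.
→ y_cotton = 4 and y_loom time = 2.
Shadow price of loom time = 2.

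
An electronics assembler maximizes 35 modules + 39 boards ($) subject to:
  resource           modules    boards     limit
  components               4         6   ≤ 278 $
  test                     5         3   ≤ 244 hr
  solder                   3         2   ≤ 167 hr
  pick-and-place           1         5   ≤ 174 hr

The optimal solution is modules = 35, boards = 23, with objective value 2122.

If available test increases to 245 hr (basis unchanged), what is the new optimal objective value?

Binding: components and test. Non-binding: solder (16 unused), pick-and-place (24 unused).
Slack constraints have shadow price 0 (complementary slackness).
The binding rows give the dual system: 4·y_components + 5·y_test = 35 and 6·y_components + 3·y_test = 39.
→ y_components = 5 and y_test = 3.
Δz = y_test·Δb = 3 × (1) = 3, so new z* = 2122 + 3 = 2125.

2125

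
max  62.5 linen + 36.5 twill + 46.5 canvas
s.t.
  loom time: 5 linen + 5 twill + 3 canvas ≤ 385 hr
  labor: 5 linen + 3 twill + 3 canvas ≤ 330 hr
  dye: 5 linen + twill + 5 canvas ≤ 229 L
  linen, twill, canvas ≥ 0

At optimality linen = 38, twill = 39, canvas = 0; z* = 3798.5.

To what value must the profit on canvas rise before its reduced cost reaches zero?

At the optimum: loom time uses 385 of 385 (binding); labor uses 307 of 330 (slack = 23); dye uses 229 of 229 (binding).
Slack constraints have shadow price 0 (complementary slackness).
The binding rows give the dual system: 5·y_loom time + 5·y_dye = 62.5 and 5·y_loom time + 1·y_dye = 36.5.
This yields shadow prices y_loom time = 6, y_dye = 6.5.
canvas enters the basis when its profit ≥ yᵀa₃ = 6·3 + 6.5·5 = 50.5.

50.5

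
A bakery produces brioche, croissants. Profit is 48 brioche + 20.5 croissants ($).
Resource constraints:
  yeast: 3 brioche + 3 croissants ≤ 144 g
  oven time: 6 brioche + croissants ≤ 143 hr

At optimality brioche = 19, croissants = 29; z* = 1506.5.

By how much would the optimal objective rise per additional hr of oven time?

Check each constraint at x*: yeast 144/144 (tight); oven time 143/143 (tight).
Dual feasibility on the basic columns requires 3·y_yeast + 6·y_oven time = 48, 3·y_yeast + 1·y_oven time = 20.5.
→ y_yeast = 5 and y_oven time = 5.5.
Shadow price of oven time = 5.5.

5.5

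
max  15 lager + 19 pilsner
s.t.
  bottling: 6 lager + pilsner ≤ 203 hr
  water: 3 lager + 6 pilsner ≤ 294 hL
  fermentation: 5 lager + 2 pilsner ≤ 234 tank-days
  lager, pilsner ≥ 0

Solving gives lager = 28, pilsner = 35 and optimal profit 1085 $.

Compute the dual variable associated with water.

3

At the optimum: bottling uses 203 of 203 (binding); water uses 294 of 294 (binding); fermentation uses 210 of 234 (slack = 24).
Since fermentation is not tight, its dual is 0.
The binding rows give the dual system: 6·y_bottling + 3·y_water = 15 and 1·y_bottling + 6·y_water = 19.
This yields shadow prices y_bottling = 1, y_water = 3.
Shadow price of water = 3.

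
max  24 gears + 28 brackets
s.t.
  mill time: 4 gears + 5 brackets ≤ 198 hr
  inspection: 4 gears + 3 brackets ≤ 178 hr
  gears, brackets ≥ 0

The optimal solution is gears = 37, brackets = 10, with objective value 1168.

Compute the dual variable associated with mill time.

Both mill time and inspection are binding at x*.
From A_Bᵀ y = c: 4·y_mill time + 4·y_inspection = 24; 5·y_mill time + 3·y_inspection = 28.
This yields shadow prices y_mill time = 5, y_inspection = 1.
Shadow price of mill time = 5.

5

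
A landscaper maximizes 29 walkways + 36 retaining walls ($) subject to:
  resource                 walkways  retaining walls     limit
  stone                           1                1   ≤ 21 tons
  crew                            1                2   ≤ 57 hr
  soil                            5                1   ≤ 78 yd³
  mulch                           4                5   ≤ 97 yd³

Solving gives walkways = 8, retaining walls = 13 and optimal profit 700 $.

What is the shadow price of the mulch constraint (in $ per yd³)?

7

At the optimum: stone uses 21 of 21 (binding); crew uses 34 of 57 (slack = 23); soil uses 53 of 78 (slack = 25); mulch uses 97 of 97 (binding).
By complementary slackness, y = 0 for the non-binding constraints.
From A_Bᵀ y = c: 1·y_stone + 4·y_mulch = 29; 1·y_stone + 5·y_mulch = 36.
→ y_stone = 1 and y_mulch = 7.
Shadow price of mulch = 7.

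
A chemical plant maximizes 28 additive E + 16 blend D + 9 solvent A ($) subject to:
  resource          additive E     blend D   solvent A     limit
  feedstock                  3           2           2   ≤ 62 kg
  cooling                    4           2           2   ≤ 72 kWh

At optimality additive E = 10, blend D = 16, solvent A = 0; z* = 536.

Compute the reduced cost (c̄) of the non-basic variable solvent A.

Check each constraint at x*: feedstock 62/62 (tight); cooling 72/72 (tight).
Dual feasibility on the basic columns requires 3·y_feedstock + 4·y_cooling = 28, 2·y_feedstock + 2·y_cooling = 16.
→ y_feedstock = 4 and y_cooling = 4.
Reduced cost of solvent A: c₃ − yᵀa₃ = 9 − (4·2 + 4·2) = 9 − 16 = -7.

-7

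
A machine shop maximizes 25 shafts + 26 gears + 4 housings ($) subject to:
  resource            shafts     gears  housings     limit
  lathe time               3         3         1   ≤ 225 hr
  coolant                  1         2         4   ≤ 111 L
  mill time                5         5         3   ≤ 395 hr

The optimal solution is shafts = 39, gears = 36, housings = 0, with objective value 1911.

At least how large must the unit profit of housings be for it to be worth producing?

12

Check each constraint at x*: lathe time 225/225 (tight); coolant 111/111 (tight); mill time 375/395 (slack 20).
By complementary slackness, y = 0 for the non-binding constraint.
The binding rows give the dual system: 3·y_lathe time + 1·y_coolant = 25 and 3·y_lathe time + 2·y_coolant = 26.
Solving: y_lathe time = 8, y_coolant = 1.
housings enters the basis when its profit ≥ yᵀa₃ = 8·1 + 1·4 = 12.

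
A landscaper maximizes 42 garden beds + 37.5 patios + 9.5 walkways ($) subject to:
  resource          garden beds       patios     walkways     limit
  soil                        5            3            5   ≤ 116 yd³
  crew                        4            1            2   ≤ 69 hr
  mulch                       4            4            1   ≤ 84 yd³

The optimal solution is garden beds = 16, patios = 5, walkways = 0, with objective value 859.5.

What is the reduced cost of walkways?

Check each constraint at x*: soil 95/116 (slack 21); crew 69/69 (tight); mulch 84/84 (tight).
Slack constraints have shadow price 0 (complementary slackness).
Dual feasibility on the basic columns requires 4·y_crew + 4·y_mulch = 42, 1·y_crew + 4·y_mulch = 37.5.
→ y_crew = 1.5 and y_mulch = 9.
Reduced cost of walkways: c₃ − yᵀa₃ = 9.5 − (1.5·2 + 9·1) = 9.5 − 12 = -2.5.

-2.5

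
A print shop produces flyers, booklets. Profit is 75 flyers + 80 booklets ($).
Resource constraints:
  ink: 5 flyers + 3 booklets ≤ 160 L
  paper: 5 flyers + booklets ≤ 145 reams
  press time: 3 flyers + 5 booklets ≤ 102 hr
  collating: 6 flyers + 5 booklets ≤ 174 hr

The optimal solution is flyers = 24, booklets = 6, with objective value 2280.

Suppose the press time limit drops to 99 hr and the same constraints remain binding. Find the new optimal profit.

Binding: press time and collating. Non-binding: ink (22 unused), paper (19 unused).
By complementary slackness, y = 0 for the non-binding constraints.
The binding rows give the dual system: 3·y_press time + 6·y_collating = 75 and 5·y_press time + 5·y_collating = 80.
→ y_press time = 7 and y_collating = 9.
Δz = y_press time·Δb = 7 × (-3) = -21, so new z* = 2280 − 21 = 2259.

2259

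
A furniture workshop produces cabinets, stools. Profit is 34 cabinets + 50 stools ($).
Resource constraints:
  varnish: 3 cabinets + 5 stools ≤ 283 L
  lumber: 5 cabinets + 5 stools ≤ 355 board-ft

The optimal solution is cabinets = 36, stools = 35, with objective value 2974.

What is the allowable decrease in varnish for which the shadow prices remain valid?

Binding constraints: varnish, lumber. The basis is B = [[3,5],[5,5]] with det -10.
Per unit decrease in varnish, x* moves by d = (0.5, -0.5).
The basis stays optimal until stools reaches 0; allowable decrease = 70 L.

70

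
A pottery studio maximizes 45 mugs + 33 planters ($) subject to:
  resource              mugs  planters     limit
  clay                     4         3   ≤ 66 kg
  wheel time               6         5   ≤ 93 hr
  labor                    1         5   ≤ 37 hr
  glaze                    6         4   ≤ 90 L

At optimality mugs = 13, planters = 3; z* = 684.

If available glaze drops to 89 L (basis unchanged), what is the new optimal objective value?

679.5

Binding: wheel time and glaze. Non-binding: clay (5 unused), labor (9 unused).
By complementary slackness, y = 0 for the non-binding constraints.
The binding rows give the dual system: 6·y_wheel time + 6·y_glaze = 45 and 5·y_wheel time + 4·y_glaze = 33.
Solving: y_wheel time = 3, y_glaze = 4.5.
Δz = y_glaze·Δb = 4.5 × (-1) = -4.5, so new z* = 684 − 4.5 = 679.5.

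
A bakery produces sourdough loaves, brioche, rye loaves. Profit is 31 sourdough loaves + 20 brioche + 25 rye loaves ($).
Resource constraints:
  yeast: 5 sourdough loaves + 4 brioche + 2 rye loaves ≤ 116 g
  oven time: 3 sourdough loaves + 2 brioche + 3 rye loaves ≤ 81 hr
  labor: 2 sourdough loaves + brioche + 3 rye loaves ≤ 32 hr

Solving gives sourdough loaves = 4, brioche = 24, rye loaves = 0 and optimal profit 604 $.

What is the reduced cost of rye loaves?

Binding: yeast and labor. Non-binding: oven time (21 unused).
Since oven time is not tight, its dual is 0.
Dual feasibility on the basic columns requires 5·y_yeast + 2·y_labor = 31, 4·y_yeast + 1·y_labor = 20.
This yields shadow prices y_yeast = 3, y_labor = 8.
Reduced cost of rye loaves: c₃ − yᵀa₃ = 25 − (3·2 + 8·3) = 25 − 30 = -5.

-5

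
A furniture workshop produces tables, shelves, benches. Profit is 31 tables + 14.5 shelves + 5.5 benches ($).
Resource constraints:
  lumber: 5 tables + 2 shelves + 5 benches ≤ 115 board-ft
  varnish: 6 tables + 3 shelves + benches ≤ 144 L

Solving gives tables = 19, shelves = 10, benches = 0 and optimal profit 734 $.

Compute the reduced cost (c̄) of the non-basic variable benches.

At the optimum: lumber uses 115 of 115 (binding); varnish uses 144 of 144 (binding).
Dual feasibility on the basic columns requires 5·y_lumber + 6·y_varnish = 31, 2·y_lumber + 3·y_varnish = 14.5.
→ y_lumber = 2 and y_varnish = 3.5.
Reduced cost of benches: c₃ − yᵀa₃ = 5.5 − (2·5 + 3.5·1) = 5.5 − 13.5 = -8.

-8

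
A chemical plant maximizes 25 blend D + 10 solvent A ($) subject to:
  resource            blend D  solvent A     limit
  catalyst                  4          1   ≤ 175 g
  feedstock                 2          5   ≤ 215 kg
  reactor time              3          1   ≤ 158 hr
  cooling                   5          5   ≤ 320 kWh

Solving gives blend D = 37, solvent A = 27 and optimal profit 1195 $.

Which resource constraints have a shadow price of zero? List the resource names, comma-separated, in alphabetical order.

catalyst: 175/175 (binding)
feedstock: 209/215 (slack 6)
reactor time: 138/158 (slack 20)
cooling: 320/320 (binding)
By complementary slackness, a constraint with positive slack has shadow price 0 → feedstock, reactor time.

feedstock, reactor time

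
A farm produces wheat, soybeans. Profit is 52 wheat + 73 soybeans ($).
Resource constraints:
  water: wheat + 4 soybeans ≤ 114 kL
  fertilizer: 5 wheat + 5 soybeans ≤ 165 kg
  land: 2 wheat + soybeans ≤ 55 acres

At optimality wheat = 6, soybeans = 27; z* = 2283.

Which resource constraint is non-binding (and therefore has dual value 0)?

land

water: 114/114 (binding)
fertilizer: 165/165 (binding)
land: 39/55 (slack 16)
By complementary slackness, a constraint with positive slack has shadow price 0 → land.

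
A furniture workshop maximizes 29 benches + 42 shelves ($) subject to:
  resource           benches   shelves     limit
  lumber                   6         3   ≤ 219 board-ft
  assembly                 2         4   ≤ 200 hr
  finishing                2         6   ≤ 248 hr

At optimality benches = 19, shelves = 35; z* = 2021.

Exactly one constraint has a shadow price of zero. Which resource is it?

lumber: 219/219 (binding)
assembly: 178/200 (slack 22)
finishing: 248/248 (binding)
By complementary slackness, a constraint with positive slack has shadow price 0 → assembly.

assembly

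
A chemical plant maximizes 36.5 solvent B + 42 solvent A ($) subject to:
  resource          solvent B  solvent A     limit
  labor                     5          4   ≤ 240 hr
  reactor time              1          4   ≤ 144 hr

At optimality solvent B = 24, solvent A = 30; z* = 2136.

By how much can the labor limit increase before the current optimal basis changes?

480

Binding constraints: labor, reactor time. The basis is B = [[5,4],[1,4]] with det 16.
Per unit increase in labor, x* moves by d = (0.25, -0.0625).
The basis stays optimal until solvent A reaches 0; allowable increase = 480 hr.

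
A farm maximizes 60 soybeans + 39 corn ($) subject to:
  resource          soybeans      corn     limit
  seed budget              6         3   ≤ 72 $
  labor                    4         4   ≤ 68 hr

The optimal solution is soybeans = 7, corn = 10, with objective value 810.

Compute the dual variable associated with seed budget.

7

Both seed budget and labor are binding at x*.
The binding rows give the dual system: 6·y_seed budget + 4·y_labor = 60 and 3·y_seed budget + 4·y_labor = 39.
This yields shadow prices y_seed budget = 7, y_labor = 4.5.
Shadow price of seed budget = 7.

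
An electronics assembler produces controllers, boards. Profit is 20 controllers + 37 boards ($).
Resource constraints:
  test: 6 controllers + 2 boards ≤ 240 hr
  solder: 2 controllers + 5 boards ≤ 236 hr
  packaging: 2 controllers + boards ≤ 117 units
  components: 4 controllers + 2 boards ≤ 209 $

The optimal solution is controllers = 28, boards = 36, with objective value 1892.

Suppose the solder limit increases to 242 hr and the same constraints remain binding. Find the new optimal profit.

1934

Binding: test and solder. Non-binding: packaging (25 unused), components (25 unused).
By complementary slackness, y = 0 for the non-binding constraints.
From A_Bᵀ y = c: 6·y_test + 2·y_solder = 20; 2·y_test + 5·y_solder = 37.
Solving: y_test = 1, y_solder = 7.
Δz = y_solder·Δb = 7 × (6) = 42, so new z* = 1892 + 42 = 1934.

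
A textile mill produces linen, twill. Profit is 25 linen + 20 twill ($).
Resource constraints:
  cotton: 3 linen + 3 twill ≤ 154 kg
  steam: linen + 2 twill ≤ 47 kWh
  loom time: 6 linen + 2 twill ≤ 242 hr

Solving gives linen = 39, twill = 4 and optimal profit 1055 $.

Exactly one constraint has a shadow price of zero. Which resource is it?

cotton: 129/154 (slack 25)
steam: 47/47 (binding)
loom time: 242/242 (binding)
By complementary slackness, a constraint with positive slack has shadow price 0 → cotton.

cotton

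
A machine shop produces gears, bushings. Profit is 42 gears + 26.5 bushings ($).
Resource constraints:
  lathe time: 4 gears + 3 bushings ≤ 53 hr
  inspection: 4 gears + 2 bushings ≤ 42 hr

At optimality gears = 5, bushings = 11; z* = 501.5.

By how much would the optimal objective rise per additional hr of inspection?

5

Both lathe time and inspection are binding at x*.
From A_Bᵀ y = c: 4·y_lathe time + 4·y_inspection = 42; 3·y_lathe time + 2·y_inspection = 26.5.
Solving: y_lathe time = 5.5, y_inspection = 5.
Shadow price of inspection = 5.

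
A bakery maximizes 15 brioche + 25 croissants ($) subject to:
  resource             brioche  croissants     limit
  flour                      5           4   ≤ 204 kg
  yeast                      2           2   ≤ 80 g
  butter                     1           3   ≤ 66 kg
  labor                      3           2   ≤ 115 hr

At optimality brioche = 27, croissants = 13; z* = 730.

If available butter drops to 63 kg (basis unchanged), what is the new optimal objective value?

Binding: yeast and butter. Non-binding: flour (17 unused), labor (8 unused).
By complementary slackness, y = 0 for the non-binding constraints.
From A_Bᵀ y = c: 2·y_yeast + 1·y_butter = 15; 2·y_yeast + 3·y_butter = 25.
This yields shadow prices y_yeast = 5, y_butter = 5.
Δz = y_butter·Δb = 5 × (-3) = -15, so new z* = 730 − 15 = 715.

715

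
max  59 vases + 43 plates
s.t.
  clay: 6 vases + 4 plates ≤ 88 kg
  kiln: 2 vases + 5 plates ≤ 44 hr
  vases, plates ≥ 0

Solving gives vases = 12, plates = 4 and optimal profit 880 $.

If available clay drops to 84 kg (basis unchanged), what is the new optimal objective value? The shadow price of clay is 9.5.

842

Δb = -4, so new z* = 880 + (9.5)·(-4) = 880 − 38 = 842.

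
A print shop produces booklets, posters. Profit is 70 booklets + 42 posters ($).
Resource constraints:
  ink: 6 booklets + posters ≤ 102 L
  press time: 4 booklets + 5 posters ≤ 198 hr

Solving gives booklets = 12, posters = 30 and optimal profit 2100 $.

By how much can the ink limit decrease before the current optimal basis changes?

62.4

Binding constraints: ink, press time. The basis is B = [[6,1],[4,5]] with det 26.
Per unit decrease in ink, x* moves by d = (-0.1923, 0.1538).
The basis stays optimal until booklets reaches 0; allowable decrease = 62.4 L.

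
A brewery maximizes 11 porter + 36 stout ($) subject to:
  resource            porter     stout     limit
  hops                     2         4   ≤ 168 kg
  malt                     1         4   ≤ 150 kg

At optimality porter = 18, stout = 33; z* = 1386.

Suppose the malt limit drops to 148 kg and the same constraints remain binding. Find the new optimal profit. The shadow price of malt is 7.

Δb = -2, so new z* = 1386 + (7)·(-2) = 1386 − 14 = 1372.

1372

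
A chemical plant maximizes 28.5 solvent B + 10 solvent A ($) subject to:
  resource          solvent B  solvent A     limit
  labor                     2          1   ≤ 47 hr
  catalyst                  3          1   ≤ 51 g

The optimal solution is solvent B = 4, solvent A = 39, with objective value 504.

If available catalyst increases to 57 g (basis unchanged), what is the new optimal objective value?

Check each constraint at x*: labor 47/47 (tight); catalyst 51/51 (tight).
The binding rows give the dual system: 2·y_labor + 3·y_catalyst = 28.5 and 1·y_labor + 1·y_catalyst = 10.
This yields shadow prices y_labor = 1.5, y_catalyst = 8.5.
Δz = y_catalyst·Δb = 8.5 × (6) = 51, so new z* = 504 + 51 = 555.

555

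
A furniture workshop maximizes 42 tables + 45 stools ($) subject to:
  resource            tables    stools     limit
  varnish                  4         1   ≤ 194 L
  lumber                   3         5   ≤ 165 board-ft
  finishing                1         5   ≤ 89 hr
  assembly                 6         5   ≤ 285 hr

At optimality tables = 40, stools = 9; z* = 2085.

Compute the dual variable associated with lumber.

Binding: lumber and assembly. Non-binding: varnish (25 unused), finishing (4 unused).
Slack constraints have shadow price 0 (complementary slackness).
Dual feasibility on the basic columns requires 3·y_lumber + 6·y_assembly = 42, 5·y_lumber + 5·y_assembly = 45.
This yields shadow prices y_lumber = 4, y_assembly = 5.
Shadow price of lumber = 4.

4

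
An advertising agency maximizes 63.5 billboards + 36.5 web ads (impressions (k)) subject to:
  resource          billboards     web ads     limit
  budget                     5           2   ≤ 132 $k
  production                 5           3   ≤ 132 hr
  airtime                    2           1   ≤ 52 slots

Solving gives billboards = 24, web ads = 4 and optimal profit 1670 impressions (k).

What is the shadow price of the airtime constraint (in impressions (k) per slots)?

8

Check each constraint at x*: budget 128/132 (slack 4); production 132/132 (tight); airtime 52/52 (tight).
Slack constraints have shadow price 0 (complementary slackness).
From A_Bᵀ y = c: 5·y_production + 2·y_airtime = 63.5; 3·y_production + 1·y_airtime = 36.5.
Solving: y_production = 9.5, y_airtime = 8.
Shadow price of airtime = 8.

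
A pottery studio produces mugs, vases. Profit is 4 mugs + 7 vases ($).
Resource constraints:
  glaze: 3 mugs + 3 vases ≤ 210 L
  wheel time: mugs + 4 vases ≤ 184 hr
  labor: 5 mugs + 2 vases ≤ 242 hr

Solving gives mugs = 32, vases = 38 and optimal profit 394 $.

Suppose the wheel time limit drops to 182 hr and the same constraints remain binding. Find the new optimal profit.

At the optimum: glaze uses 210 of 210 (binding); wheel time uses 184 of 184 (binding); labor uses 236 of 242 (slack = 6).
By complementary slackness, y = 0 for the non-binding constraint.
The binding rows give the dual system: 3·y_glaze + 1·y_wheel time = 4 and 3·y_glaze + 4·y_wheel time = 7.
→ y_glaze = 1 and y_wheel time = 1.
Δz = y_wheel time·Δb = 1 × (-2) = -2, so new z* = 394 − 2 = 392.

392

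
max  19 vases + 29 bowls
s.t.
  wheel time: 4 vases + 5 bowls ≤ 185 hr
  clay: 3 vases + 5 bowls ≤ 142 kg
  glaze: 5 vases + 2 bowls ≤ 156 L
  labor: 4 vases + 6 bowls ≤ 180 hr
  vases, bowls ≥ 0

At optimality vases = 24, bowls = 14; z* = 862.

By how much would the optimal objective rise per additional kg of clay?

Binding: clay and labor. Non-binding: wheel time (19 unused), glaze (8 unused).
Slack constraints have shadow price 0 (complementary slackness).
The binding rows give the dual system: 3·y_clay + 4·y_labor = 19 and 5·y_clay + 6·y_labor = 29.
→ y_clay = 1 and y_labor = 4.
Shadow price of clay = 1.

1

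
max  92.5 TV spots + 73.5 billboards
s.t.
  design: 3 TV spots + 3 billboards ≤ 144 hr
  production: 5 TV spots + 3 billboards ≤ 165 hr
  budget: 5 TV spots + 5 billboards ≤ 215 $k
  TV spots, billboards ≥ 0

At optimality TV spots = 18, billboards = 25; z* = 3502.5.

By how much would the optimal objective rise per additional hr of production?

9.5

At the optimum: design uses 129 of 144 (slack = 15); production uses 165 of 165 (binding); budget uses 215 of 215 (binding).
Since design is not tight, its dual is 0.
Dual feasibility on the basic columns requires 5·y_production + 5·y_budget = 92.5, 3·y_production + 5·y_budget = 73.5.
→ y_production = 9.5 and y_budget = 9.
Shadow price of production = 9.5.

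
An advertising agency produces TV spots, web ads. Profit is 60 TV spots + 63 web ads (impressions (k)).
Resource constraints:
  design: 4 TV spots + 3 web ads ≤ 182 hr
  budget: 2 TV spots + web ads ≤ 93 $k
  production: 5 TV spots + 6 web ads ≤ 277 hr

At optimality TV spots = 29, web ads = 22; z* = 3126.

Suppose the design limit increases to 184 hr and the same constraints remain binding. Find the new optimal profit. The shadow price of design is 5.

3136

Δb = 2, so new z* = 3126 + (5)·(2) = 3126 + 10 = 3136.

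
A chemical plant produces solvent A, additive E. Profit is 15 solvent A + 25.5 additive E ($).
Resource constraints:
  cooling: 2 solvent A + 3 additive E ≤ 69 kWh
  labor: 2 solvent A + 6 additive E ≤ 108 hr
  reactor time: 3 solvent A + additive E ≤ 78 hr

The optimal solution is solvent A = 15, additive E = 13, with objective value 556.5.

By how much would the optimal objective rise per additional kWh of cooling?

Binding: cooling and labor. Non-binding: reactor time (20 unused).
Since reactor time is not tight, its dual is 0.
From A_Bᵀ y = c: 2·y_cooling + 2·y_labor = 15; 3·y_cooling + 6·y_labor = 25.5.
This yields shadow prices y_cooling = 6.5, y_labor = 1.
Shadow price of cooling = 6.5.

6.5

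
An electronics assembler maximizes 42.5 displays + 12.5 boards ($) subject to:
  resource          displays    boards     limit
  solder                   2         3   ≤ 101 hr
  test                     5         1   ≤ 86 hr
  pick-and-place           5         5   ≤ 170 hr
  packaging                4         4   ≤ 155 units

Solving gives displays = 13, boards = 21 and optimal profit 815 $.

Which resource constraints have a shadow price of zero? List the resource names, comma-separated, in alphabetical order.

packaging, solder

solder: 89/101 (slack 12)
test: 86/86 (binding)
pick-and-place: 170/170 (binding)
packaging: 136/155 (slack 19)
By complementary slackness, a constraint with positive slack has shadow price 0 → packaging, solder.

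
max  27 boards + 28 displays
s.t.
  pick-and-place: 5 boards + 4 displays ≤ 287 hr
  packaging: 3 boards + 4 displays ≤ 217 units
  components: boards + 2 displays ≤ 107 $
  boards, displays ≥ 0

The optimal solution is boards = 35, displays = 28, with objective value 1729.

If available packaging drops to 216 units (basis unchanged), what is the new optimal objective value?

Binding: pick-and-place and packaging. Non-binding: components (16 unused).
Since components is not tight, its dual is 0.
The binding rows give the dual system: 5·y_pick-and-place + 3·y_packaging = 27 and 4·y_pick-and-place + 4·y_packaging = 28.
Solving: y_pick-and-place = 3, y_packaging = 4.
Δz = y_packaging·Δb = 4 × (-1) = -4, so new z* = 1729 − 4 = 1725.

1725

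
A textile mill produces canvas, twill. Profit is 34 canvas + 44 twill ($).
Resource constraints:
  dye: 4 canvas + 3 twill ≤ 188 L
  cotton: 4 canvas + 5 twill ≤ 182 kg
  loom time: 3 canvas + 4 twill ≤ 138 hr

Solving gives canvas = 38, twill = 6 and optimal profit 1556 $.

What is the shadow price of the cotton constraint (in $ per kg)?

Binding: cotton and loom time. Non-binding: dye (18 unused).
By complementary slackness, y = 0 for the non-binding constraint.
Dual feasibility on the basic columns requires 4·y_cotton + 3·y_loom time = 34, 5·y_cotton + 4·y_loom time = 44.
Solving: y_cotton = 4, y_loom time = 6.
Shadow price of cotton = 4.

4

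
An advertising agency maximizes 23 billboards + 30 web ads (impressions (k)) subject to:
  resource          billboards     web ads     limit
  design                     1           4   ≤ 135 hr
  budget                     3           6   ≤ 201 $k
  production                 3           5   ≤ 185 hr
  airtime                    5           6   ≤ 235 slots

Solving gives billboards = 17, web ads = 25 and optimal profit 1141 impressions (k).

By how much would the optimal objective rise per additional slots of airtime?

4

Check each constraint at x*: design 117/135 (slack 18); budget 201/201 (tight); production 176/185 (slack 9); airtime 235/235 (tight).
By complementary slackness, y = 0 for the non-binding constraints.
From A_Bᵀ y = c: 3·y_budget + 5·y_airtime = 23; 6·y_budget + 6·y_airtime = 30.
Solving: y_budget = 1, y_airtime = 4.
Shadow price of airtime = 4.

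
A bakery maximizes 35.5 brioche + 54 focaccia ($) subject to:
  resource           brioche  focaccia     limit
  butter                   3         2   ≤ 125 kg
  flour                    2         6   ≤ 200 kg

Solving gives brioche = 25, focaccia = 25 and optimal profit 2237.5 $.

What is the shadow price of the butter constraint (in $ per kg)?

At the optimum: butter uses 125 of 125 (binding); flour uses 200 of 200 (binding).
From A_Bᵀ y = c: 3·y_butter + 2·y_flour = 35.5; 2·y_butter + 6·y_flour = 54.
→ y_butter = 7.5 and y_flour = 6.5.
Shadow price of butter = 7.5.

7.5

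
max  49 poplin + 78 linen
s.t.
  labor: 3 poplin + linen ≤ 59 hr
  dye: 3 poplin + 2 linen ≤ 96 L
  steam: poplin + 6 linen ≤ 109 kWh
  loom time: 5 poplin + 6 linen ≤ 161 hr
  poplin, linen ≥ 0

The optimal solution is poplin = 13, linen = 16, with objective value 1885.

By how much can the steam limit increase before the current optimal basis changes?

Binding constraints: steam, loom time. The basis is B = [[1,6],[5,6]] with det -24.
Per unit increase in steam, x* moves by d = (-0.25, 0.2083).
The basis stays optimal until poplin reaches 0; allowable increase = 52 kWh.

52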